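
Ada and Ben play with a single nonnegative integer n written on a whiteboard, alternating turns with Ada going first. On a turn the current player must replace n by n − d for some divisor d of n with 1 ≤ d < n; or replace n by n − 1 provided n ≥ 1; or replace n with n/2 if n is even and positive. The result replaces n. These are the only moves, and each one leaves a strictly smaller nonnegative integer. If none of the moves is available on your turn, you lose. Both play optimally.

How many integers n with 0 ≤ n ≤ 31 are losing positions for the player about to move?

16

Classify positions by backward induction: terminal positions (no move available) are L. From any other position, the mover wins iff some move reaches an L.
n=0: no move → L
n=1: can move to 0, which is L ⇒ W
n=2: the only move is to 1(W), a W ⇒ L
n=3: can move to 2, which is L ⇒ W
n=4: can move to 2, which is L ⇒ W
n=5: the only move is to 4(W), a W ⇒ L
n=6: can move to 5, which is L ⇒ W
n=7: the only move is to 6(W), a W ⇒ L
n=8: can move to 7, which is L ⇒ W
n=9: moves to 6(W), 8(W); every one is W ⇒ L
n=10: can move to 5, which is L ⇒ W
n=11: the only move is to 10(W), a W ⇒ L
n=12: can move to 9, which is L ⇒ W
n=13: the only move is to 12(W), a W ⇒ L
n=14: can move to 7, which is L ⇒ W
n=15: moves to 10(W), 12(W), 14(W); every one is W ⇒ L
n=16: can move to 15, which is L ⇒ W
n=17: the only move is to 16(W), a W ⇒ L
n=18: can move to 9, which is L ⇒ W
n=19: the only move is to 18(W), a W ⇒ L
n=20: can move to 15, which is L ⇒ W
n=21: moves to 14(W), 18(W), 20(W); every one is W ⇒ L
n=22: can move to 11, which is L ⇒ W
n=23: the only move is to 22(W), a W ⇒ L
n=24: can move to 21, which is L ⇒ W
n=25: moves to 20(W), 24(W); every one is W ⇒ L
n=26: can move to 13, which is L ⇒ W
n=27: moves to 18(W), 24(W), 26(W); every one is W ⇒ L
n=28: can move to 21, which is L ⇒ W
n=29: the only move is to 28(W), a W ⇒ L
n=30: can move to 15, which is L ⇒ W
n=31: the only move is to 30(W), a W ⇒ L
L entries with 0 ≤ n ≤ 31: n = 0, 2, 5, 7, 9, 11, 13, 15, 17, 19, 21, 23, 25, 27, 29, 31; that makes 16.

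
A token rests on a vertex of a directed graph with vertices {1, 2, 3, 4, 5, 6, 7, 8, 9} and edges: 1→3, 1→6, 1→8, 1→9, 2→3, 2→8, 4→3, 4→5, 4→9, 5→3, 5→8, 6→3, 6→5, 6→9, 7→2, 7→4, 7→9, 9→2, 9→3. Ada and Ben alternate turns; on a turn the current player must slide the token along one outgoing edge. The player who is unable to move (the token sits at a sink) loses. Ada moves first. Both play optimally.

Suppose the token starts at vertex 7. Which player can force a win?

Build the W/L table. Terminal = L. A non-terminal position is W if it has a move to some L; otherwise it is L.
Every edge goes from a vertex to one that appears earlier in the order 8, 3, 2, 9, 5, 6, 4, 1, 7, so processing vertices in that order labels each vertex after all of its successors.
8: no outgoing edge → L
3: no outgoing edge → L
2: can move to 3, which is L ⇒ W
9: can move to 3, which is L ⇒ W
5: can move to 3, which is L ⇒ W
6: can move to 3, which is L ⇒ W
4: can move to 3, which is L ⇒ W
1: can move to 3, which is L ⇒ W
7: moves to 4(W), 9(W), 2(W); every one is W ⇒ L
Every move from 7 reaches a W position, so the mover loses.

Ben wins.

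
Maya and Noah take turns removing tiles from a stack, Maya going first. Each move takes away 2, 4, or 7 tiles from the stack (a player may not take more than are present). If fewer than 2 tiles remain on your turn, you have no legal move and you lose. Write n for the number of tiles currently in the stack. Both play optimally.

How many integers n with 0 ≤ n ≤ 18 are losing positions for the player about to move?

7

Classify positions by backward induction: terminal positions (no move available) are L. From any other position, the mover wins iff some move reaches an L.
n=0: no move → L
n=1: no move → L
n=2: →0(L), so W
n=3: →1(L), so W
n=4: →0(L), so W
n=5: →1(L), so W
n=6: →4(W), 2(W) — all W, so L
n=7: →0(L), so W
n=8: →6(L), so W
n=9: →7(W), 5(W), 2(W) — all W, so L
n=10: →6(L), so W
n=11: →9(L), so W
n=12: →10(W), 8(W), 5(W) — all W, so L
n=13: →9(L), so W
n=14: →12(L), so W
n=15: →13(W), 11(W), 8(W) — all W, so L
n=16: →12(L), so W
n=17: →15(L), so W
n=18: →16(W), 14(W), 11(W) — all W, so L
L entries with 0 ≤ n ≤ 18: n = 0, 1, 6, 9, 12, 15, 18; that makes 7.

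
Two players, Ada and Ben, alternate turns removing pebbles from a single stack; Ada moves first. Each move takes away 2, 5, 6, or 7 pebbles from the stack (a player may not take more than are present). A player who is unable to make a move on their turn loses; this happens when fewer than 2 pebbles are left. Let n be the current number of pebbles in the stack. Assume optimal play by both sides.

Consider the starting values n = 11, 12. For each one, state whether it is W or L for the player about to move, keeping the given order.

11: W, 12: L

Work bottom-up. With no move the player to move loses. Otherwise the position is W if at least one move leads to an L position for the opponent, and L if every move leads to a W.
n=0: no move → L
n=1: no move → L
n=2: can move to 0, which is L ⇒ W
n=3: can move to 1, which is L ⇒ W
n=4: the only move is to 2(W), a W ⇒ L
n=5: can move to 0, which is L ⇒ W
n=6: can move to 4, which is L ⇒ W
n=7: can move to 1, which is L ⇒ W
n=8: can move to 1, which is L ⇒ W
n=9: can move to 4, which is L ⇒ W
n=10: can move to 4, which is L ⇒ W
n=11: can move to 4, which is L ⇒ W
n=12: moves to 10(W), 7(W), 6(W), 5(W); every one is W ⇒ L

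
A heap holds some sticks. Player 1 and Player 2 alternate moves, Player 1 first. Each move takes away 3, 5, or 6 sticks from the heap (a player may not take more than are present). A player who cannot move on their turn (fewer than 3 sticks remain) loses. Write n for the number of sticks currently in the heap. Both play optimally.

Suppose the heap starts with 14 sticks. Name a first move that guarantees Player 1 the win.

Positions with no move are L. A position that does have a move is losing for the player to move precisely when every available move leads to a winning position for the opponent. Fill in the labels:
n=0: no move → L
n=1: no move → L
n=2: no move → L
n=3: can move to 0, which is L ⇒ W
n=4: can move to 1, which is L ⇒ W
n=5: can move to 2, which is L ⇒ W
n=6: can move to 1, which is L ⇒ W
n=7: can move to 2, which is L ⇒ W
n=8: can move to 2, which is L ⇒ W
n=9: moves to 6(W), 4(W), 3(W); every one is W ⇒ L
n=10: moves to 7(W), 5(W), 4(W); every one is W ⇒ L
n=11: moves to 8(W), 6(W), 5(W); every one is W ⇒ L
n=12: can move to 9, which is L ⇒ W
n=13: can move to 10, which is L ⇒ W
n=14: can move to 11, which is L ⇒ W
From 14, the L positions reachable in one move are: 11, 9. Any move reaching one of these is winning.

Remove 3, leaving 11.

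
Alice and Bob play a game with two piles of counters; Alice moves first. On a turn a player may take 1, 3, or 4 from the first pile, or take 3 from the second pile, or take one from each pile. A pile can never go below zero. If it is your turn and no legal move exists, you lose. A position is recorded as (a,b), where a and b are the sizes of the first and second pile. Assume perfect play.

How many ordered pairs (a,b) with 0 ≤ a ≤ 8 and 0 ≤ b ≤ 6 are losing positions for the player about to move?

20

Label each position W (a win for the player to move) or L (a loss). A position with no legal move is L; any other position is W exactly when some move reaches an L, and L when every move reaches a W.
Every move lowers a or b (never raises either), so fill the grid row by row in increasing a, and left to right within a row: each cell's successors are then already labelled.
      b=0  b=1  b=2  b=3  b=4  b=5  b=6
a=0:    L    L    L    W    W    W    L
a=1:    W    W    W    W    L    L    W
a=2:    L    L    L    W    W    W    W
a=3:    W    W    W    W    L    L    W
a=4:    W    W    W    L    W    W    W
a=5:    W    W    W    W    W    W    L
a=6:    W    W    W    L    W    W    W
a=7:    L    L    L    W    W    W    L
a=8:    W    W    W    W    L    L    W
Cells with no legal move (terminal, hence L): (0,0), (0,1), (0,2).
The remaining L cells, each justified by listing all of its moves:
(0,6): only reaches (0,3)(W), which is W → L
(1,4): only reaches (0,4)(W), (1,1)(W), (0,3)(W), all W → L
(1,5): only reaches (0,5)(W), (1,2)(W), (0,4)(W), all W → L
(2,0): only reaches (1,0)(W), which is W → L
(2,1): only reaches (1,1)(W), (1,0)(W), all W → L
(2,2): only reaches (1,2)(W), (1,1)(W), all W → L
(3,4): only reaches (2,4)(W), (0,4)(W), (3,1)(W), (2,3)(W), all W → L
(3,5): only reaches (2,5)(W), (0,5)(W), (3,2)(W), (2,4)(W), all W → L
(4,3): only reaches (3,3)(W), (1,3)(W), (0,3)(W), (4,0)(W), (3,2)(W), all W → L
(5,6): only reaches (4,6)(W), (2,6)(W), (1,6)(W), (5,3)(W), (4,5)(W), all W → L
(6,3): only reaches (5,3)(W), (3,3)(W), (2,3)(W), (6,0)(W), (5,2)(W), all W → L
(7,0): only reaches (6,0)(W), (4,0)(W), (3,0)(W), all W → L
(7,1): only reaches (6,1)(W), (4,1)(W), (3,1)(W), (6,0)(W), all W → L
(7,2): only reaches (6,2)(W), (4,2)(W), (3,2)(W), (6,1)(W), all W → L
(7,6): only reaches (6,6)(W), (4,6)(W), (3,6)(W), (7,3)(W), (6,5)(W), all W → L
(8,4): only reaches (7,4)(W), (5,4)(W), (4,4)(W), (8,1)(W), (7,3)(W), all W → L
(8,5): only reaches (7,5)(W), (5,5)(W), (4,5)(W), (8,2)(W), (7,4)(W), all W → L
Every other cell has at least one move into one of the L cells above, so it is W.
L cells per row: a=0: 4, a=1: 2, a=2: 3, a=3: 2, a=4: 1, a=5: 1, a=6: 1, a=7: 4, a=8: 2; total 20.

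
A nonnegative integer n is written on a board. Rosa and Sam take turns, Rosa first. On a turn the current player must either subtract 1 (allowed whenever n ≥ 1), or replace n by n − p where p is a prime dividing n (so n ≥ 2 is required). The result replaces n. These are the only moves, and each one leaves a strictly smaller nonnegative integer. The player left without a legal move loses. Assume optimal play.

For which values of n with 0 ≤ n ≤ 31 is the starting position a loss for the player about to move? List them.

Compute win/loss labels from the base case upward. A position with no move is L. Any other position is W if it can reach an L in one move, else L.
n=0: no move → L
n=1: W (go to 0, an L position)
n=2: W (go to 0, an L position)
n=3: W (go to 0, an L position)
n=4: L (options 2(W), 3(W) are all W)
n=5: W (go to 0, an L position)
n=6: W (go to 4, an L position)
n=7: W (go to 0, an L position)
n=8: L (options 6(W), 7(W) are all W)
n=9: W (go to 8, an L position)
n=10: W (go to 8, an L position)
n=11: W (go to 0, an L position)
n=12: L (options 9(W), 10(W), 11(W) are all W)
n=13: W (go to 0, an L position)
n=14: W (go to 12, an L position)
n=15: W (go to 12, an L position)
n=16: L (options 14(W), 15(W) are all W)
n=17: W (go to 0, an L position)
n=18: W (go to 16, an L position)
n=19: W (go to 0, an L position)
n=20: L (options 15(W), 18(W), 19(W) are all W)
n=21: W (go to 20, an L position)
n=22: W (go to 20, an L position)
n=23: W (go to 0, an L position)
n=24: L (options 21(W), 22(W), 23(W) are all W)
n=25: W (go to 20, an L position)
n=26: W (go to 24, an L position)
n=27: W (go to 24, an L position)
n=28: L (options 21(W), 26(W), 27(W) are all W)
n=29: W (go to 0, an L position)
n=30: W (go to 28, an L position)
n=31: W (go to 0, an L position)
The losing starting values of n are exactly the entries labelled L in this table (8 of them).

0, 4, 8, 12, 16, 20, 24, 28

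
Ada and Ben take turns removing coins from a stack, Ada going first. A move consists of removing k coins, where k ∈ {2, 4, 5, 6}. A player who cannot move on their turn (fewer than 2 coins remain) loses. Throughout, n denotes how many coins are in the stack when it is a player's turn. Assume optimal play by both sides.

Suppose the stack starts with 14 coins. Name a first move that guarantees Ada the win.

Remove 5, leaving 9.

Build the W/L table. Terminal = L. A non-terminal position is W if it has a move to some L; otherwise it is L.
n=0: no move → L
n=1: no move → L
n=2: can move to 0, which is L ⇒ W
n=3: can move to 1, which is L ⇒ W
n=4: can move to 0, which is L ⇒ W
n=5: can move to 1, which is L ⇒ W
n=6: can move to 1, which is L ⇒ W
n=7: can move to 1, which is L ⇒ W
n=8: moves to 6(W), 4(W), 3(W), 2(W); every one is W ⇒ L
n=9: moves to 7(W), 5(W), 4(W), 3(W); every one is W ⇒ L
n=10: can move to 8, which is L ⇒ W
n=11: can move to 9, which is L ⇒ W
n=12: can move to 8, which is L ⇒ W
n=13: can move to 9, which is L ⇒ W
n=14: can move to 9, which is L ⇒ W
From 14, the L positions reachable in one move are: 9, 8. Any move reaching one of these is winning.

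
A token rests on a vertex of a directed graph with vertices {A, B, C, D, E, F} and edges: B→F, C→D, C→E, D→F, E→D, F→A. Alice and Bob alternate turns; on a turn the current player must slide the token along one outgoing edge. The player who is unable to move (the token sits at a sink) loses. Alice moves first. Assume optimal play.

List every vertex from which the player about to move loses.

A, B, D

Build the W/L table. Terminal = L. A non-terminal position is W if it has a move to some L; otherwise it is L.
Every edge goes from a vertex to one that appears earlier in the order A, F, D, E, C, B, so processing vertices in that order labels each vertex after all of its successors.
A: no outgoing edge → L
F: →A(L), so W
D: →F(W) only, which is W, so L
E: →D(L), so W
C: →D(L), so W
B: →F(W) only, which is W, so L
The losing starting vertices are exactly the entries labelled L in this table (3 of them).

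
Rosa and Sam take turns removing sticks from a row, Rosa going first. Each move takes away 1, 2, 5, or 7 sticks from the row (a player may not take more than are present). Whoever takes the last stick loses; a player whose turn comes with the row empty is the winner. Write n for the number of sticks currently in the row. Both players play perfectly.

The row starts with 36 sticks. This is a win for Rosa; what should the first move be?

Work bottom-up. With no move the player to move wins. Otherwise the position is W if at least one move leads to an L position for the opponent, and L if every move leads to a W.
n=0: no move; the opponent has just taken the last stick and therefore loses → W
n=1: →0(W) only, which is W, so L
n=2: →1(L), so W
n=3: →1(L), so W
n=4: →3(W), 2(W) — all W, so L
n=5: →4(L), so W
n=6: →4(L), so W
n=7: →6(W), 5(W), 2(W), 0(W) — all W, so L
n=8: →7(L), so W
n=9: →7(L), so W
n=10: →9(W), 8(W), 5(W), 3(W) — all W, so L
n=11: →10(L), so W
n=12: →10(L), so W
n=13: →12(W), 11(W), 8(W), 6(W) — all W, so L
n=14: →13(L), so W
n=15: →13(L), so W
n=16: →15(W), 14(W), 11(W), 9(W) — all W, so L
n=17: →16(L), so W
n=18: →16(L), so W
n=19: →18(W), 17(W), 14(W), 12(W) — all W, so L
n=20: →19(L), so W
n=21: →19(L), so W
n=22: →21(W), 20(W), 17(W), 15(W) — all W, so L
n=23: →22(L), so W
n=24: →22(L), so W
n=25: →24(W), 23(W), 20(W), 18(W) — all W, so L
n=26: →25(L), so W
n=27: →25(L), so W
n=28: →27(W), 26(W), 23(W), 21(W) — all W, so L
n=29: →28(L), so W
n=30: →28(L), so W
n=31: →30(W), 29(W), 26(W), 24(W) — all W, so L
n=32: →31(L), so W
n=33: →31(L), so W
n=34: →33(W), 32(W), 29(W), 27(W) — all W, so L
n=35: →34(L), so W
n=36: →34(L), so W
From 36, the L positions reachable in one move are: 34, 31. Any move reaching one of these is winning.

Remove 2, leaving 34.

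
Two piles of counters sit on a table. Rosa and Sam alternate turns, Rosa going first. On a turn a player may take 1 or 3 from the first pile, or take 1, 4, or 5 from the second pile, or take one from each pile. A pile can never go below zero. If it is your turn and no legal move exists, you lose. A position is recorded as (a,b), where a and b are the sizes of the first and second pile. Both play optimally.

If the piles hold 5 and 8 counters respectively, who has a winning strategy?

Use the standard recursion: the mover loses at a terminal position; elsewhere, the mover wins exactly when some move hands the opponent an L position.
No move ever increases a pile, so every position that can arise here has a ≤ 5 and b ≤ 8; it is enough to label the cells with 0 ≤ a ≤ 5 and 0 ≤ b ≤ 8.
Every move lowers a or b (never raises either), so fill the grid row by row in increasing a, and left to right within a row: each cell's successors are then already labelled.
      b=0  b=1  b=2  b=3  b=4  b=5  b=6  b=7  b=8
a=0:    L    W    L    W    W    W    W    W    L
a=1:    W    W    W    W    L    W    L    W    W
a=2:    L    W    L    W    W    W    W    W    L
a=3:    W    W    W    W    L    W    L    W    W
a=4:    L    W    L    W    W    W    W    W    L
a=5:    W    W    W    W    L    W    L    W    W
Cells with no legal move (terminal, hence L): (0,0).
The remaining L cells, each justified by listing all of its moves:
(0,2): only reaches (0,1)(W), which is W → L
(0,8): only reaches (0,7)(W), (0,4)(W), (0,3)(W), all W → L
(1,4): only reaches (0,4)(W), (1,3)(W), (1,0)(W), (0,3)(W), all W → L
(1,6): only reaches (0,6)(W), (1,5)(W), (1,2)(W), (1,1)(W), (0,5)(W), all W → L
(2,0): only reaches (1,0)(W), which is W → L
(2,2): only reaches (1,2)(W), (2,1)(W), (1,1)(W), all W → L
(2,8): only reaches (1,8)(W), (2,7)(W), (2,4)(W), (2,3)(W), (1,7)(W), all W → L
(3,4): only reaches (2,4)(W), (0,4)(W), (3,3)(W), (3,0)(W), (2,3)(W), all W → L
(3,6): only reaches (2,6)(W), (0,6)(W), (3,5)(W), (3,2)(W), (3,1)(W), (2,5)(W), all W → L
(4,0): only reaches (3,0)(W), (1,0)(W), all W → L
(4,2): only reaches (3,2)(W), (1,2)(W), (4,1)(W), (3,1)(W), all W → L
(4,8): only reaches (3,8)(W), (1,8)(W), (4,7)(W), (4,4)(W), (4,3)(W), (3,7)(W), all W → L
(5,4): only reaches (4,4)(W), (2,4)(W), (5,3)(W), (5,0)(W), (4,3)(W), all W → L
(5,6): only reaches (4,6)(W), (2,6)(W), (5,5)(W), (5,2)(W), (5,1)(W), (4,5)(W), all W → L
Every other cell has at least one move into one of the L cells above, so it is W.
The starting position (5,8) is W: Rosa should move to (4,8), handing over an L position.

Rosa wins.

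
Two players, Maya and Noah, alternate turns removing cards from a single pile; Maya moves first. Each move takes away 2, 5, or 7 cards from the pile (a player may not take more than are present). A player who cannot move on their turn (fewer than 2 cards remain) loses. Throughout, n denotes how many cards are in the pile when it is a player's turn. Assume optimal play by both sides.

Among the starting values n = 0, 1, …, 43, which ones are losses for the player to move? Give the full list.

0, 1, 4, 10, 13, 14, 22, 23, 26, 32, 35, 36

Use the standard recursion: the mover loses at a terminal position; elsewhere, the mover wins exactly when some move hands the opponent an L position.
n=0: no move → L
n=1: no move → L
n=2: can move to 0, which is L ⇒ W
n=3: can move to 1, which is L ⇒ W
n=4: the only move is to 2(W), a W ⇒ L
n=5: can move to 0, which is L ⇒ W
n=6: can move to 4, which is L ⇒ W
n=7: can move to 0, which is L ⇒ W
n=8: can move to 1, which is L ⇒ W
n=9: can move to 4, which is L ⇒ W
n=10: moves to 8(W), 5(W), 3(W); every one is W ⇒ L
n=11: can move to 4, which is L ⇒ W
n=12: can move to 10, which is L ⇒ W
n=13: moves to 11(W), 8(W), 6(W); every one is W ⇒ L
n=14: moves to 12(W), 9(W), 7(W); every one is W ⇒ L
n=15: can move to 13, which is L ⇒ W
n=16: can move to 14, which is L ⇒ W
n=17: can move to 10, which is L ⇒ W
n=18: can move to 13, which is L ⇒ W
n=19: can move to 14, which is L ⇒ W
n=20: can move to 13, which is L ⇒ W
n=21: can move to 14, which is L ⇒ W
n=22: moves to 20(W), 17(W), 15(W); every one is W ⇒ L
n=23: moves to 21(W), 18(W), 16(W); every one is W ⇒ L
n=24: can move to 22, which is L ⇒ W
n=25: can move to 23, which is L ⇒ W
n=26: moves to 24(W), 21(W), 19(W); every one is W ⇒ L
n=27: can move to 22, which is L ⇒ W
n=28: can move to 26, which is L ⇒ W
n=29: can move to 22, which is L ⇒ W
n=30: can move to 23, which is L ⇒ W
n=31: can move to 26, which is L ⇒ W
n=32: moves to 30(W), 27(W), 25(W); every one is W ⇒ L
n=33: can move to 26, which is L ⇒ W
n=34: can move to 32, which is L ⇒ W
n=35: moves to 33(W), 30(W), 28(W); every one is W ⇒ L
n=36: moves to 34(W), 31(W), 29(W); every one is W ⇒ L
n=37: can move to 35, which is L ⇒ W
n=38: can move to 36, which is L ⇒ W
n=39: can move to 32, which is L ⇒ W
n=40: can move to 35, which is L ⇒ W
n=41: can move to 36, which is L ⇒ W
n=42: can move to 35, which is L ⇒ W
n=43: can move to 36, which is L ⇒ W
Reading off the rows marked L gives the requested list; there are 12 such values of n.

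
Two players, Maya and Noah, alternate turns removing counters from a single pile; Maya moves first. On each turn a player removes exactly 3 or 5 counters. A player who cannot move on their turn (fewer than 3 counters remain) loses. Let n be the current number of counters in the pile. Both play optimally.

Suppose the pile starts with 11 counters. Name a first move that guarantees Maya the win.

Compute win/loss labels from the base case upward. A position with no move is L. Any other position is W if it can reach an L in one move, else L.
n=0: no move → L
n=1: no move → L
n=2: no move → L
n=3: →0(L), so W
n=4: →1(L), so W
n=5: →2(L), so W
n=6: →1(L), so W
n=7: →2(L), so W
n=8: →5(W), 3(W) — all W, so L
n=9: →6(W), 4(W) — all W, so L
n=10: →7(W), 5(W) — all W, so L
n=11: →8(L), so W
From 11, the L positions reachable in one move are: 8.

Remove 3, leaving 8.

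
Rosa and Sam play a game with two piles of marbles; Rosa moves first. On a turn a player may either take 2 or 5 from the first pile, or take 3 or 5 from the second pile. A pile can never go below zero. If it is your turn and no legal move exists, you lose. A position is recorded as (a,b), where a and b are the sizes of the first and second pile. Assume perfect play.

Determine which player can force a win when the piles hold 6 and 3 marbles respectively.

Work bottom-up. With no move the player to move loses. Otherwise the position is W if at least one move leads to an L position for the opponent, and L if every move leads to a W.
No move ever increases a pile, so every position that can arise here has a ≤ 6 and b ≤ 3; it is enough to label the cells with 0 ≤ a ≤ 6 and 0 ≤ b ≤ 3.
Every move lowers a or b (never raises either), so fill the grid row by row in increasing a, and left to right within a row: each cell's successors are then already labelled.
      b=0  b=1  b=2  b=3
a=0:    L    L    L    W
a=1:    L    L    L    W
a=2:    W    W    W    L
a=3:    W    W    W    L
a=4:    L    L    L    W
a=5:    W    W    W    W
a=6:    W    W    W    L
Cells with no legal move (terminal, hence L): (0,0), (0,1), (0,2), (1,0), (1,1), (1,2).
The remaining L cells, each justified by listing all of its moves:
(2,3): L (options (0,3)(W), (2,0)(W) are all W)
(3,3): L (options (1,3)(W), (3,0)(W) are all W)
(4,0): L (sole option (2,0)(W) is W)
(4,1): L (sole option (2,1)(W) is W)
(4,2): L (sole option (2,2)(W) is W)
(6,3): L (options (4,3)(W), (1,3)(W), (6,0)(W) are all W)
Every other cell has at least one move into one of the L cells above, so it is W.
The starting position (6,3) is L: whatever Rosa does, the opponent receives a W position.

Sam wins.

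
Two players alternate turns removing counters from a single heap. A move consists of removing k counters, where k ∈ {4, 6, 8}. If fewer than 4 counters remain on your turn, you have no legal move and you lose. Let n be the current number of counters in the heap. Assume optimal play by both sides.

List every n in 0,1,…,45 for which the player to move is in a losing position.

Build the W/L table. Terminal = L. A non-terminal position is W if it has a move to some L; otherwise it is L.
n=0: no move → L
n=1: no move → L
n=2: no move → L
n=3: no move → L
n=4: W (go to 0, an L position)
n=5: W (go to 1, an L position)
n=6: W (go to 2, an L position)
n=7: W (go to 3, an L position)
n=8: W (go to 2, an L position)
n=9: W (go to 3, an L position)
n=10: W (go to 2, an L position)
n=11: W (go to 3, an L position)
n=12: L (options 8(W), 6(W), 4(W) are all W)
n=13: L (options 9(W), 7(W), 5(W) are all W)
n=14: L (options 10(W), 8(W), 6(W) are all W)
n=15: L (options 11(W), 9(W), 7(W) are all W)
n=16: W (go to 12, an L position)
n=17: W (go to 13, an L position)
n=18: W (go to 14, an L position)
n=19: W (go to 15, an L position)
n=20: W (go to 14, an L position)
n=21: W (go to 15, an L position)
n=22: W (go to 14, an L position)
n=23: W (go to 15, an L position)
n=24: L (options 20(W), 18(W), 16(W) are all W)
n=25: L (options 21(W), 19(W), 17(W) are all W)
n=26: L (options 22(W), 20(W), 18(W) are all W)
n=27: L (options 23(W), 21(W), 19(W) are all W)
n=28: W (go to 24, an L position)
n=29: W (go to 25, an L position)
n=30: W (go to 26, an L position)
n=31: W (go to 27, an L position)
n=32: W (go to 26, an L position)
n=33: W (go to 27, an L position)
n=34: W (go to 26, an L position)
n=35: W (go to 27, an L position)
n=36: L (options 32(W), 30(W), 28(W) are all W)
n=37: L (options 33(W), 31(W), 29(W) are all W)
n=38: L (options 34(W), 32(W), 30(W) are all W)
n=39: L (options 35(W), 33(W), 31(W) are all W)
n=40: W (go to 36, an L position)
n=41: W (go to 37, an L position)
n=42: W (go to 38, an L position)
n=43: W (go to 39, an L position)
n=44: W (go to 38, an L position)
n=45: W (go to 39, an L position)
Reading off the rows marked L gives the requested list; there are 16 such values of n.

0, 1, 2, 3, 12, 13, 14, 15, 24, 25, 26, 27, 36, 37, 38, 39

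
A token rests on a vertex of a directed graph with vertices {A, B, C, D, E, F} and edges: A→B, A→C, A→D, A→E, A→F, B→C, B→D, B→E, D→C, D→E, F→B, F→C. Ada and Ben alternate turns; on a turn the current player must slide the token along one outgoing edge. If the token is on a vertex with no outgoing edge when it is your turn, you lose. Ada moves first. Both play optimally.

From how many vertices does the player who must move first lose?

2

Positions with no move are L. A position that does have a move is losing for the player to move precisely when every available move leads to a winning position for the opponent. Fill in the labels:
Every edge goes from a vertex to one that appears earlier in the order C, E, D, B, F, A, so processing vertices in that order labels each vertex after all of its successors.
C: no outgoing edge → L
E: no outgoing edge → L
D: →E(L), so W
B: →E(L), so W
F: →C(L), so W
A: →E(L), so W
The L vertices are C, E; that is 2 in all.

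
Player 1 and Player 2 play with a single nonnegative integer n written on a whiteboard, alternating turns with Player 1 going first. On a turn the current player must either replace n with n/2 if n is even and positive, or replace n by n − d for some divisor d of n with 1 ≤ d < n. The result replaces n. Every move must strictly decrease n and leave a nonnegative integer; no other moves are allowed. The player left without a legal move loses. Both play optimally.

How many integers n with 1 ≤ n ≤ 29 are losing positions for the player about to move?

15

Use the standard recursion: the mover loses at a terminal position; elsewhere, the mover wins exactly when some move hands the opponent an L position.
n=0: no move → L
n=1: no move → L
n=2: →1(L), so W
n=3: →2(W) only, which is W, so L
n=4: →3(L), so W
n=5: →4(W) only, which is W, so L
n=6: →3(L), so W
n=7: →6(W) only, which is W, so L
n=8: →7(L), so W
n=9: →6(W), 8(W) — all W, so L
n=10: →5(L), so W
n=11: →10(W) only, which is W, so L
n=12: →9(L), so W
n=13: →12(W) only, which is W, so L
n=14: →7(L), so W
n=15: →10(W), 12(W), 14(W) — all W, so L
n=16: →15(L), so W
n=17: →16(W) only, which is W, so L
n=18: →9(L), so W
n=19: →18(W) only, which is W, so L
n=20: →15(L), so W
n=21: →14(W), 18(W), 20(W) — all W, so L
n=22: →11(L), so W
n=23: →22(W) only, which is W, so L
n=24: →21(L), so W
n=25: →20(W), 24(W) — all W, so L
n=26: →13(L), so W
n=27: →18(W), 24(W), 26(W) — all W, so L
n=28: →21(L), so W
n=29: →28(W) only, which is W, so L
L entries with 1 ≤ n ≤ 29 (n=0 is outside the asked range and is not counted): n = 1, 3, 5, 7, 9, 11, 13, 15, 17, 19, 21, 23, 25, 27, 29; that makes 15.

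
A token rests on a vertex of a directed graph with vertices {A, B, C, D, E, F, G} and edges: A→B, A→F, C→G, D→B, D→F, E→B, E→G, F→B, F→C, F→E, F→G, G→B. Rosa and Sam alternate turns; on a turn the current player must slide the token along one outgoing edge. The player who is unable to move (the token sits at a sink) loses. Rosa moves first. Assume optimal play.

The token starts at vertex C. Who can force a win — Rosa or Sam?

Compute win/loss labels from the base case upward. A position with no move is L. Any other position is W if it can reach an L in one move, else L.
Every edge goes from a vertex to one that appears earlier in the order B, G, E, C, F, A, D, so processing vertices in that order labels each vertex after all of its successors.
B: no outgoing edge → L
G: →B(L), so W
E: →B(L), so W
C: →G(W) only, which is W, so L
F: →C(L), so W
A: →B(L), so W
D: →B(L), so W
Every move from C reaches a W position, so the mover loses.

Sam wins.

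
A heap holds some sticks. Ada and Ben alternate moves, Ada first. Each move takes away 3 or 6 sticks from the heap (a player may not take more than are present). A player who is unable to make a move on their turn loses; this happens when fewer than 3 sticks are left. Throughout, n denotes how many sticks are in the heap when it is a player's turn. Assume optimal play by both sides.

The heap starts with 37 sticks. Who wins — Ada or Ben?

Build the W/L table. Terminal = L. A non-terminal position is W if it has a move to some L; otherwise it is L.
n=0: no move → L
n=1: no move → L
n=2: no move → L
n=3: can move to 0, which is L ⇒ W
n=4: can move to 1, which is L ⇒ W
n=5: can move to 2, which is L ⇒ W
n=6: can move to 0, which is L ⇒ W
n=7: can move to 1, which is L ⇒ W
n=8: can move to 2, which is L ⇒ W
n=9: moves to 6(W), 3(W); every one is W ⇒ L
n=10: moves to 7(W), 4(W); every one is W ⇒ L
n=11: moves to 8(W), 5(W); every one is W ⇒ L
n=12: can move to 9, which is L ⇒ W
n=13: can move to 10, which is L ⇒ W
n=14: can move to 11, which is L ⇒ W
n=15: can move to 9, which is L ⇒ W
n=16: can move to 10, which is L ⇒ W
n=17: can move to 11, which is L ⇒ W
n=18: moves to 15(W), 12(W); every one is W ⇒ L
n=19: moves to 16(W), 13(W); every one is W ⇒ L
n=20: moves to 17(W), 14(W); every one is W ⇒ L
n=21: can move to 18, which is L ⇒ W
n=22: can move to 19, which is L ⇒ W
n=23: can move to 20, which is L ⇒ W
n=24: can move to 18, which is L ⇒ W
n=25: can move to 19, which is L ⇒ W
n=26: can move to 20, which is L ⇒ W
n=27: moves to 24(W), 21(W); every one is W ⇒ L
n=28: moves to 25(W), 22(W); every one is W ⇒ L
n=29: moves to 26(W), 23(W); every one is W ⇒ L
n=30: can move to 27, which is L ⇒ W
n=31: can move to 28, which is L ⇒ W
n=32: can move to 29, which is L ⇒ W
n=33: can move to 27, which is L ⇒ W
n=34: can move to 28, which is L ⇒ W
n=35: can move to 29, which is L ⇒ W
n=36: moves to 33(W), 30(W); every one is W ⇒ L
n=37: moves to 34(W), 31(W); every one is W ⇒ L
The starting position 37 is L: whatever Ada does, the opponent receives a W position.

Ben wins.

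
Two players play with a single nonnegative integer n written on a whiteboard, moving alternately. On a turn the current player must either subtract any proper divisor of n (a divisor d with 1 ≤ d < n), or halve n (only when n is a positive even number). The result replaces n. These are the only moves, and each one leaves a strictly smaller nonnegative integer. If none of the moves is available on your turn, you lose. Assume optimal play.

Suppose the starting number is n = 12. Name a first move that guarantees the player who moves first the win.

Move to 9.

Build the W/L table. Terminal = L. A non-terminal position is W if it has a move to some L; otherwise it is L.
n=0: no move → L
n=1: no move → L
n=2: →1(L), so W
n=3: →2(W) only, which is W, so L
n=4: →3(L), so W
n=5: →4(W) only, which is W, so L
n=6: →3(L), so W
n=7: →6(W) only, which is W, so L
n=8: →7(L), so W
n=9: →6(W), 8(W) — all W, so L
n=10: →5(L), so W
n=11: →10(W) only, which is W, so L
n=12: →9(L), so W
From 12, the L positions reachable in one move are: 9, 11. Any move reaching one of these is winning.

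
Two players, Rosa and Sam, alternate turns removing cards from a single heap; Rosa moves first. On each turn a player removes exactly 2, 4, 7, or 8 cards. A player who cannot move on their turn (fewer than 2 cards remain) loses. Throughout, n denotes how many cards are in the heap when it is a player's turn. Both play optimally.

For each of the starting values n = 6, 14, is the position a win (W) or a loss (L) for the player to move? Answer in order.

Label each position W (a win for the player to move) or L (a loss). A position with no legal move is L; any other position is W exactly when some move reaches an L, and L when every move reaches a W.
n=0: no move → L
n=1: no move → L
n=2: can move to 0, which is L ⇒ W
n=3: can move to 1, which is L ⇒ W
n=4: can move to 0, which is L ⇒ W
n=5: can move to 1, which is L ⇒ W
n=6: moves to 4(W), 2(W); every one is W ⇒ L
n=7: can move to 0, which is L ⇒ W
n=8: can move to 6, which is L ⇒ W
n=9: can move to 1, which is L ⇒ W
n=10: can move to 6, which is L ⇒ W
n=11: moves to 9(W), 7(W), 4(W), 3(W); every one is W ⇒ L
n=12: moves to 10(W), 8(W), 5(W), 4(W); every one is W ⇒ L
n=13: can move to 11, which is L ⇒ W
n=14: can move to 12, which is L ⇒ W

6: L, 14: W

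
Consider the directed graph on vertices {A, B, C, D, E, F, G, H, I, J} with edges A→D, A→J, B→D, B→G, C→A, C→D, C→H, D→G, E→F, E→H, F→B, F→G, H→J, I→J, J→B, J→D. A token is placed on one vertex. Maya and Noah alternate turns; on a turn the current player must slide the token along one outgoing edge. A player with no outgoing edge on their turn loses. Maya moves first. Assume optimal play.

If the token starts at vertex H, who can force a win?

Build the W/L table. Terminal = L. A non-terminal position is W if it has a move to some L; otherwise it is L.
Every edge goes from a vertex to one that appears earlier in the order G, D, B, J, A, F, H, I, E, C, so processing vertices in that order labels each vertex after all of its successors.
G: no outgoing edge → L
D: →G(L), so W
B: →G(L), so W
J: →B(W), D(W) — all W, so L
A: →J(L), so W
F: →G(L), so W
H: →J(L), so W
I: →J(L), so W
E: →H(W), F(W) — all W, so L
C: →H(W), A(W), D(W) — all W, so L
The starting position H is W: Maya should move to J, handing over an L position.

Maya wins.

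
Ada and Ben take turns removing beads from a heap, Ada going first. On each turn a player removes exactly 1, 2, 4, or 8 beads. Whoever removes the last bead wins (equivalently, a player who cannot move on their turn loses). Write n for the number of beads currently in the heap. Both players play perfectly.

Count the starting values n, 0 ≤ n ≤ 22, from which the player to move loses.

8

Classify positions by backward induction: terminal positions (no move available) are L. From any other position, the mover wins iff some move reaches an L.
n=0: no move → L
n=1: reaches L-position 0 → W
n=2: reaches L-position 0 → W
n=3: only reaches 2(W), 1(W), all W → L
n=4: reaches L-position 3 → W
n=5: reaches L-position 3 → W
n=6: only reaches 5(W), 4(W), 2(W), all W → L
n=7: reaches L-position 6 → W
n=8: reaches L-position 6 → W
n=9: only reaches 8(W), 7(W), 5(W), 1(W), all W → L
n=10: reaches L-position 9 → W
n=11: reaches L-position 9 → W
n=12: only reaches 11(W), 10(W), 8(W), 4(W), all W → L
n=13: reaches L-position 12 → W
n=14: reaches L-position 12 → W
n=15: only reaches 14(W), 13(W), 11(W), 7(W), all W → L
n=16: reaches L-position 15 → W
n=17: reaches L-position 15 → W
n=18: only reaches 17(W), 16(W), 14(W), 10(W), all W → L
n=19: reaches L-position 18 → W
n=20: reaches L-position 18 → W
n=21: only reaches 20(W), 19(W), 17(W), 13(W), all W → L
n=22: reaches L-position 21 → W
L entries with 0 ≤ n ≤ 22: n = 0, 3, 6, 9, 12, 15, 18, 21; that makes 8.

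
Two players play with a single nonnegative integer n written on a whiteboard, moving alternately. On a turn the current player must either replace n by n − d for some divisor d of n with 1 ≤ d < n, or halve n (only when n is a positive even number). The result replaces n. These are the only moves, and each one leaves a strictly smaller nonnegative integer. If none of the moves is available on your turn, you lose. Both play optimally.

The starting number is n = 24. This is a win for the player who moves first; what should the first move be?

Move to 21.

Use the standard recursion: the mover loses at a terminal position; elsewhere, the mover wins exactly when some move hands the opponent an L position.
n=0: no move → L
n=1: no move → L
n=2: can move to 1, which is L ⇒ W
n=3: the only move is to 2(W), a W ⇒ L
n=4: can move to 3, which is L ⇒ W
n=5: the only move is to 4(W), a W ⇒ L
n=6: can move to 3, which is L ⇒ W
n=7: the only move is to 6(W), a W ⇒ L
n=8: can move to 7, which is L ⇒ W
n=9: moves to 6(W), 8(W); every one is W ⇒ L
n=10: can move to 5, which is L ⇒ W
n=11: the only move is to 10(W), a W ⇒ L
n=12: can move to 9, which is L ⇒ W
n=13: the only move is to 12(W), a W ⇒ L
n=14: can move to 7, which is L ⇒ W
n=15: moves to 10(W), 12(W), 14(W); every one is W ⇒ L
n=16: can move to 15, which is L ⇒ W
n=17: the only move is to 16(W), a W ⇒ L
n=18: can move to 9, which is L ⇒ W
n=19: the only move is to 18(W), a W ⇒ L
n=20: can move to 15, which is L ⇒ W
n=21: moves to 14(W), 18(W), 20(W); every one is W ⇒ L
n=22: can move to 11, which is L ⇒ W
n=23: the only move is to 22(W), a W ⇒ L
n=24: can move to 21, which is L ⇒ W
From 24, the L positions reachable in one move are: 21, 23. Any move reaching one of these is winning.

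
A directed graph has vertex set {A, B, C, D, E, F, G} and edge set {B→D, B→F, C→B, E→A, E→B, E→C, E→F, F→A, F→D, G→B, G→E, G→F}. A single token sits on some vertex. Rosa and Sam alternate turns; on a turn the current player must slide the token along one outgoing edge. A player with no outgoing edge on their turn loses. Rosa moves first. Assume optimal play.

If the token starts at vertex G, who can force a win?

Sam wins.

Use the standard recursion: the mover loses at a terminal position; elsewhere, the mover wins exactly when some move hands the opponent an L position.
Every edge goes from a vertex to one that appears earlier in the order A, D, F, B, C, E, G, so processing vertices in that order labels each vertex after all of its successors.
A: no outgoing edge → L
D: no outgoing edge → L
F: reaches L-position D → W
B: reaches L-position D → W
C: only reaches B(W), which is W → L
E: reaches L-position C → W
G: only reaches E(W), B(W), F(W), all W → L
The starting position G is L: whatever Rosa does, the opponent receives a W position.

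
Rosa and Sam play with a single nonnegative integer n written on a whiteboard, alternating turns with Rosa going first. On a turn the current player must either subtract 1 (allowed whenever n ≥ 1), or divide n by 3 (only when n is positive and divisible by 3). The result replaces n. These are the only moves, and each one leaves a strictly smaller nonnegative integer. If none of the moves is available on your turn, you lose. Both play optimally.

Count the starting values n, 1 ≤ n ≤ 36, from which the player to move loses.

17

Label each position W (a win for the player to move) or L (a loss). A position with no legal move is L; any other position is W exactly when some move reaches an L, and L when every move reaches a W.
n=0: no move → L
n=1: →0(L), so W
n=2: →1(W) only, which is W, so L
n=3: →2(L), so W
n=4: →3(W) only, which is W, so L
n=5: →4(L), so W
n=6: →2(L), so W
n=7: →6(W) only, which is W, so L
n=8: →7(L), so W
n=9: →3(W), 8(W) — all W, so L
n=10: →9(L), so W
n=11: →10(W) only, which is W, so L
n=12: →4(L), so W
n=13: →12(W) only, which is W, so L
n=14: →13(L), so W
n=15: →5(W), 14(W) — all W, so L
n=16: →15(L), so W
n=17: →16(W) only, which is W, so L
n=18: →17(L), so W
n=19: →18(W) only, which is W, so L
n=20: →19(L), so W
n=21: →7(L), so W
n=22: →21(W) only, which is W, so L
n=23: →22(L), so W
n=24: →8(W), 23(W) — all W, so L
n=25: →24(L), so W
n=26: →25(W) only, which is W, so L
n=27: →9(L), so W
n=28: →27(W) only, which is W, so L
n=29: →28(L), so W
n=30: →10(W), 29(W) — all W, so L
n=31: →30(L), so W
n=32: →31(W) only, which is W, so L
n=33: →11(L), so W
n=34: →33(W) only, which is W, so L
n=35: →34(L), so W
n=36: →12(W), 35(W) — all W, so L
L entries with 1 ≤ n ≤ 36 (n=0 is outside the asked range and is not counted): n = 2, 4, 7, 9, 11, 13, 15, 17, 19, 22, 24, 26, 28, 30, 32, 34, 36; that makes 17.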